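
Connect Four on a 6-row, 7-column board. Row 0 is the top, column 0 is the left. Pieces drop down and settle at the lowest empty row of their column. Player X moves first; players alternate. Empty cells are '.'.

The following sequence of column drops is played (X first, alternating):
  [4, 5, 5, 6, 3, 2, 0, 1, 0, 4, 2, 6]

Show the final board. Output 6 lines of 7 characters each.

Answer: .......
.......
.......
.......
X.X.OXO
XOOXXOO

Derivation:
Move 1: X drops in col 4, lands at row 5
Move 2: O drops in col 5, lands at row 5
Move 3: X drops in col 5, lands at row 4
Move 4: O drops in col 6, lands at row 5
Move 5: X drops in col 3, lands at row 5
Move 6: O drops in col 2, lands at row 5
Move 7: X drops in col 0, lands at row 5
Move 8: O drops in col 1, lands at row 5
Move 9: X drops in col 0, lands at row 4
Move 10: O drops in col 4, lands at row 4
Move 11: X drops in col 2, lands at row 4
Move 12: O drops in col 6, lands at row 4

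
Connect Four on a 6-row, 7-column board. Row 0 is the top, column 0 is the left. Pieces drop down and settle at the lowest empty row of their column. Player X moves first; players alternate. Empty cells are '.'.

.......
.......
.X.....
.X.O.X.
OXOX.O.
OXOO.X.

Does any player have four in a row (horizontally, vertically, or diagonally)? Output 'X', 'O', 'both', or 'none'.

X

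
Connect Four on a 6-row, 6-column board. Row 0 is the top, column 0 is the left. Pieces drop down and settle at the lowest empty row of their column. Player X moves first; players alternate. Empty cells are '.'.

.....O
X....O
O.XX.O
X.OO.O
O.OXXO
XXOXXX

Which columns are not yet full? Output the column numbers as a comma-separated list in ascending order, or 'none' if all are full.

Answer: 0,1,2,3,4

Derivation:
col 0: top cell = '.' → open
col 1: top cell = '.' → open
col 2: top cell = '.' → open
col 3: top cell = '.' → open
col 4: top cell = '.' → open
col 5: top cell = 'O' → FULL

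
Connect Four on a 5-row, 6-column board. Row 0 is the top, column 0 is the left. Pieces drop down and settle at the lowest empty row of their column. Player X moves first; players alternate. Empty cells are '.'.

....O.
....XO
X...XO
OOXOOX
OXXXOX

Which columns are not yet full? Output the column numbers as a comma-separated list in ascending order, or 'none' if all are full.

Answer: 0,1,2,3,5

Derivation:
col 0: top cell = '.' → open
col 1: top cell = '.' → open
col 2: top cell = '.' → open
col 3: top cell = '.' → open
col 4: top cell = 'O' → FULL
col 5: top cell = '.' → open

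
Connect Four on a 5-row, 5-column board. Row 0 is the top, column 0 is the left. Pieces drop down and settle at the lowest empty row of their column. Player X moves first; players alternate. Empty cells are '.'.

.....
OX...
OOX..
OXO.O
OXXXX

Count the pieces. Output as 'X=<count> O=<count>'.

X=7 O=7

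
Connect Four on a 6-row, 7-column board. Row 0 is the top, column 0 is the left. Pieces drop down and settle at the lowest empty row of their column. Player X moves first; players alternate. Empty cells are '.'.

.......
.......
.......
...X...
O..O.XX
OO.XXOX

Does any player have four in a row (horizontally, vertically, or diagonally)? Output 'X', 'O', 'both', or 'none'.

none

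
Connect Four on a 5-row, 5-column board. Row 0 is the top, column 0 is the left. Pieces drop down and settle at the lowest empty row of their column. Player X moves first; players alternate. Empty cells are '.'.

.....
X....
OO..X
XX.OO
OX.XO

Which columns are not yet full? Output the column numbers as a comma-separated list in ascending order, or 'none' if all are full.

col 0: top cell = '.' → open
col 1: top cell = '.' → open
col 2: top cell = '.' → open
col 3: top cell = '.' → open
col 4: top cell = '.' → open

Answer: 0,1,2,3,4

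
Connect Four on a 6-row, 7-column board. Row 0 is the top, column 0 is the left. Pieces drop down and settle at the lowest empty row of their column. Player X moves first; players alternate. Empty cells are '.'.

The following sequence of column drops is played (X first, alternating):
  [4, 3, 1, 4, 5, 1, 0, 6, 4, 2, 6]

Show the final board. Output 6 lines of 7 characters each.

Answer: .......
.......
.......
....X..
.O..O.X
XXOOXXO

Derivation:
Move 1: X drops in col 4, lands at row 5
Move 2: O drops in col 3, lands at row 5
Move 3: X drops in col 1, lands at row 5
Move 4: O drops in col 4, lands at row 4
Move 5: X drops in col 5, lands at row 5
Move 6: O drops in col 1, lands at row 4
Move 7: X drops in col 0, lands at row 5
Move 8: O drops in col 6, lands at row 5
Move 9: X drops in col 4, lands at row 3
Move 10: O drops in col 2, lands at row 5
Move 11: X drops in col 6, lands at row 4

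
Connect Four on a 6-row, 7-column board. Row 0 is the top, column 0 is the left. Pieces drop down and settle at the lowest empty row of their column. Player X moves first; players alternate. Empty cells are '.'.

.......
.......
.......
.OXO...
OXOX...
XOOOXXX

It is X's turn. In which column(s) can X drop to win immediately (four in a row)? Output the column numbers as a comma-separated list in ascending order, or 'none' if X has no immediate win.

col 0: drop X → no win
col 1: drop X → WIN!
col 2: drop X → no win
col 3: drop X → WIN!
col 4: drop X → no win
col 5: drop X → no win
col 6: drop X → no win

Answer: 1,3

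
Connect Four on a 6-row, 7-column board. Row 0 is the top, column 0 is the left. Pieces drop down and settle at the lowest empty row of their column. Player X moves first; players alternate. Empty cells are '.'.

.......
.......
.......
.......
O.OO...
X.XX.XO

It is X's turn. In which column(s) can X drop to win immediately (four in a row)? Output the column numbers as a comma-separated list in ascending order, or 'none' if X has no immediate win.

col 0: drop X → no win
col 1: drop X → WIN!
col 2: drop X → no win
col 3: drop X → no win
col 4: drop X → WIN!
col 5: drop X → no win
col 6: drop X → no win

Answer: 1,4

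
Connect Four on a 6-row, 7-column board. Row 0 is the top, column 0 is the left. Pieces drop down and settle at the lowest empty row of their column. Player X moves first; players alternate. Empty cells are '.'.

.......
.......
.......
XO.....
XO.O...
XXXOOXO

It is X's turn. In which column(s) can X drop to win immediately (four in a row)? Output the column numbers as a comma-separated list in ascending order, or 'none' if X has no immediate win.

Answer: 0

Derivation:
col 0: drop X → WIN!
col 1: drop X → no win
col 2: drop X → no win
col 3: drop X → no win
col 4: drop X → no win
col 5: drop X → no win
col 6: drop X → no win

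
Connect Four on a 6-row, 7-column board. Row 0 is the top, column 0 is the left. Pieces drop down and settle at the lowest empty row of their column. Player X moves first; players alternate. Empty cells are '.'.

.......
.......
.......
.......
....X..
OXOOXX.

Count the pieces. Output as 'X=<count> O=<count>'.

X=4 O=3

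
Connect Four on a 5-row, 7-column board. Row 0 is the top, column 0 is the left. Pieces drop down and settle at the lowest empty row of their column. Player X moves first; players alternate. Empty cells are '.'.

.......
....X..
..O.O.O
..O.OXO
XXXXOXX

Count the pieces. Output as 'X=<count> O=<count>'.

X=8 O=7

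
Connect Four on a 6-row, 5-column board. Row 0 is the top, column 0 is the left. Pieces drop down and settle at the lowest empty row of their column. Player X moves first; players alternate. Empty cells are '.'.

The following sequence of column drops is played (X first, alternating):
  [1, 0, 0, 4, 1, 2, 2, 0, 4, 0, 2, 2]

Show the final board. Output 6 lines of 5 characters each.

Move 1: X drops in col 1, lands at row 5
Move 2: O drops in col 0, lands at row 5
Move 3: X drops in col 0, lands at row 4
Move 4: O drops in col 4, lands at row 5
Move 5: X drops in col 1, lands at row 4
Move 6: O drops in col 2, lands at row 5
Move 7: X drops in col 2, lands at row 4
Move 8: O drops in col 0, lands at row 3
Move 9: X drops in col 4, lands at row 4
Move 10: O drops in col 0, lands at row 2
Move 11: X drops in col 2, lands at row 3
Move 12: O drops in col 2, lands at row 2

Answer: .....
.....
O.O..
O.X..
XXX.X
OXO.O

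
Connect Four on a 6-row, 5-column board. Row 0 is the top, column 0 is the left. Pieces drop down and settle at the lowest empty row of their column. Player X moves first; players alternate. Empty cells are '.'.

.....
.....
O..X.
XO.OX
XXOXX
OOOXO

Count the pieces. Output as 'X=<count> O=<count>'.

X=8 O=8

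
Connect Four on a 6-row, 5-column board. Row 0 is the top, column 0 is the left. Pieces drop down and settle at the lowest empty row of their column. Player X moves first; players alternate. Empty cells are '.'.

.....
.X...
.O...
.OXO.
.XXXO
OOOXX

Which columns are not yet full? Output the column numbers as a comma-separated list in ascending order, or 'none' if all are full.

col 0: top cell = '.' → open
col 1: top cell = '.' → open
col 2: top cell = '.' → open
col 3: top cell = '.' → open
col 4: top cell = '.' → open

Answer: 0,1,2,3,4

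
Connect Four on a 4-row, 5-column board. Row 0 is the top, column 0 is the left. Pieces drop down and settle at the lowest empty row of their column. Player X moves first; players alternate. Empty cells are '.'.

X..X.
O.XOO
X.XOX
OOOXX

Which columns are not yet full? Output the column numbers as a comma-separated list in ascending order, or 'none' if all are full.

col 0: top cell = 'X' → FULL
col 1: top cell = '.' → open
col 2: top cell = '.' → open
col 3: top cell = 'X' → FULL
col 4: top cell = '.' → open

Answer: 1,2,4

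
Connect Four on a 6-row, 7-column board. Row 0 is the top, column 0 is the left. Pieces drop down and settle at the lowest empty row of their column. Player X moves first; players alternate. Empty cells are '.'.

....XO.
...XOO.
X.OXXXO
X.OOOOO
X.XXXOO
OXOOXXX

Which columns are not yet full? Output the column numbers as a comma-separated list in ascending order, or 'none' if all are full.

Answer: 0,1,2,3,6

Derivation:
col 0: top cell = '.' → open
col 1: top cell = '.' → open
col 2: top cell = '.' → open
col 3: top cell = '.' → open
col 4: top cell = 'X' → FULL
col 5: top cell = 'O' → FULL
col 6: top cell = '.' → open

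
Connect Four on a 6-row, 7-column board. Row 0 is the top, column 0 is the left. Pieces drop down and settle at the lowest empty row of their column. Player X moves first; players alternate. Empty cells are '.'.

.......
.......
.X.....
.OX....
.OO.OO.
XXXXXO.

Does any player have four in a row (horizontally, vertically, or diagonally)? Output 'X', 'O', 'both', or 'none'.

X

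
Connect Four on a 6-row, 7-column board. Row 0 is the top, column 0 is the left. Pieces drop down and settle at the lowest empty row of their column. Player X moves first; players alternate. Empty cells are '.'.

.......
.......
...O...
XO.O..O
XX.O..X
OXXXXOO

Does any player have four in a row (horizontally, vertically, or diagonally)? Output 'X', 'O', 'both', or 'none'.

X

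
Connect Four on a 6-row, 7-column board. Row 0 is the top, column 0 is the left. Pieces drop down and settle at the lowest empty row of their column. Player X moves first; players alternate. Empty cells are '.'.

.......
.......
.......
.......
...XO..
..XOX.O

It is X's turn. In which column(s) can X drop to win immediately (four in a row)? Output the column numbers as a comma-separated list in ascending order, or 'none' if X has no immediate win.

col 0: drop X → no win
col 1: drop X → no win
col 2: drop X → no win
col 3: drop X → no win
col 4: drop X → no win
col 5: drop X → no win
col 6: drop X → no win

Answer: none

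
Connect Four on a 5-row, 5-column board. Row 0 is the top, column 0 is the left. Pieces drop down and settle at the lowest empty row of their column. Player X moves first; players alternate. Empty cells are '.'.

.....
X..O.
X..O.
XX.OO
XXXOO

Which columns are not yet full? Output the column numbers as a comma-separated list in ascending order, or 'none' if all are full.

Answer: 0,1,2,3,4

Derivation:
col 0: top cell = '.' → open
col 1: top cell = '.' → open
col 2: top cell = '.' → open
col 3: top cell = '.' → open
col 4: top cell = '.' → open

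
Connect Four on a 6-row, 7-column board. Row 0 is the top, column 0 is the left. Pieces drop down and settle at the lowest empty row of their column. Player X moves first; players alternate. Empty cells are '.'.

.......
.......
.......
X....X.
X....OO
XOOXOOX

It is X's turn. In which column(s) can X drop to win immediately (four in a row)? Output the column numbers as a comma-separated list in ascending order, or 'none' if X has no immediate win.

col 0: drop X → WIN!
col 1: drop X → no win
col 2: drop X → no win
col 3: drop X → no win
col 4: drop X → no win
col 5: drop X → no win
col 6: drop X → no win

Answer: 0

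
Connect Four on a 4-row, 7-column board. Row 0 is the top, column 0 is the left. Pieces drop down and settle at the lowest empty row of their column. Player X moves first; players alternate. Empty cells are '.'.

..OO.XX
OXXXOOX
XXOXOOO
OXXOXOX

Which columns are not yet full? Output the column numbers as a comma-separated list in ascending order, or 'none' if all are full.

col 0: top cell = '.' → open
col 1: top cell = '.' → open
col 2: top cell = 'O' → FULL
col 3: top cell = 'O' → FULL
col 4: top cell = '.' → open
col 5: top cell = 'X' → FULL
col 6: top cell = 'X' → FULL

Answer: 0,1,4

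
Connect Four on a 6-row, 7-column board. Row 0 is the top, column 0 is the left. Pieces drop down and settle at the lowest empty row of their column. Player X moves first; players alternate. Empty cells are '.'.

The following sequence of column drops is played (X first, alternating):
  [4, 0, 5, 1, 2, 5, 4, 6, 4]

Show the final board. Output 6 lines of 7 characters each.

Answer: .......
.......
.......
....X..
....XO.
OOX.XXO

Derivation:
Move 1: X drops in col 4, lands at row 5
Move 2: O drops in col 0, lands at row 5
Move 3: X drops in col 5, lands at row 5
Move 4: O drops in col 1, lands at row 5
Move 5: X drops in col 2, lands at row 5
Move 6: O drops in col 5, lands at row 4
Move 7: X drops in col 4, lands at row 4
Move 8: O drops in col 6, lands at row 5
Move 9: X drops in col 4, lands at row 3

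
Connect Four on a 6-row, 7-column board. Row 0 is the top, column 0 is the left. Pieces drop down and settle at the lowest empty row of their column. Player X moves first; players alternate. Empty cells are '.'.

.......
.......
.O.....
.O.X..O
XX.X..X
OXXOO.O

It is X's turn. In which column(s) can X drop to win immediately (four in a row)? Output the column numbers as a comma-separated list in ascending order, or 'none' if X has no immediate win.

Answer: 2

Derivation:
col 0: drop X → no win
col 1: drop X → no win
col 2: drop X → WIN!
col 3: drop X → no win
col 4: drop X → no win
col 5: drop X → no win
col 6: drop X → no win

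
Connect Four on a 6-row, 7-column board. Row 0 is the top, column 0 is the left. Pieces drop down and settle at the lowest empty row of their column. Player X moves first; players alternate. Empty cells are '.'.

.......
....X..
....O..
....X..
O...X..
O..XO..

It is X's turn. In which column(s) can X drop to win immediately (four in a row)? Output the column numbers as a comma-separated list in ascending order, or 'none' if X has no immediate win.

col 0: drop X → no win
col 1: drop X → no win
col 2: drop X → no win
col 3: drop X → no win
col 4: drop X → no win
col 5: drop X → no win
col 6: drop X → no win

Answer: none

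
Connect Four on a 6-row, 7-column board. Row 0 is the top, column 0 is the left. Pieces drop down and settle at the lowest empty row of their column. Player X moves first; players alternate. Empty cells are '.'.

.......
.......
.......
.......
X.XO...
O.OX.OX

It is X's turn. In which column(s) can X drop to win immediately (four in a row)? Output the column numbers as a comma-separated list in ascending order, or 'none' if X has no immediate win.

Answer: none

Derivation:
col 0: drop X → no win
col 1: drop X → no win
col 2: drop X → no win
col 3: drop X → no win
col 4: drop X → no win
col 5: drop X → no win
col 6: drop X → no win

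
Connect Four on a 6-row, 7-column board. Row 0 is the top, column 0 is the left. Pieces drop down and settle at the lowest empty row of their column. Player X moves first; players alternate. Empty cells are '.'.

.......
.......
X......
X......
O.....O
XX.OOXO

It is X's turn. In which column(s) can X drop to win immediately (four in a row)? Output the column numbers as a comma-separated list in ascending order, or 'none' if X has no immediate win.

col 0: drop X → no win
col 1: drop X → no win
col 2: drop X → no win
col 3: drop X → no win
col 4: drop X → no win
col 5: drop X → no win
col 6: drop X → no win

Answer: none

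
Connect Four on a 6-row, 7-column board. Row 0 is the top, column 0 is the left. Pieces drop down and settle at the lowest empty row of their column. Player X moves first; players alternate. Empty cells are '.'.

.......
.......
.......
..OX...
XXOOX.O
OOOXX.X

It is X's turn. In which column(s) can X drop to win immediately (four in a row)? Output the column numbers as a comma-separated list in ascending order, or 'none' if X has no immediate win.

Answer: 5

Derivation:
col 0: drop X → no win
col 1: drop X → no win
col 2: drop X → no win
col 3: drop X → no win
col 4: drop X → no win
col 5: drop X → WIN!
col 6: drop X → no win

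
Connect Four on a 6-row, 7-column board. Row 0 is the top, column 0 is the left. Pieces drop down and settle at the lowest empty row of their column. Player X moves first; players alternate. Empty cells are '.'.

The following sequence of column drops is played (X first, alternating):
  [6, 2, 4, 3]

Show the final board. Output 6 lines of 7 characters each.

Answer: .......
.......
.......
.......
.......
..OOX.X

Derivation:
Move 1: X drops in col 6, lands at row 5
Move 2: O drops in col 2, lands at row 5
Move 3: X drops in col 4, lands at row 5
Move 4: O drops in col 3, lands at row 5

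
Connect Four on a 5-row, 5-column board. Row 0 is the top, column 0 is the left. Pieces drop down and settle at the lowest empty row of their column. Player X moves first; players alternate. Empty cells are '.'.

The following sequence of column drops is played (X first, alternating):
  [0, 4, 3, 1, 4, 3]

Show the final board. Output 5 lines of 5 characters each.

Answer: .....
.....
.....
...OX
XO.XO

Derivation:
Move 1: X drops in col 0, lands at row 4
Move 2: O drops in col 4, lands at row 4
Move 3: X drops in col 3, lands at row 4
Move 4: O drops in col 1, lands at row 4
Move 5: X drops in col 4, lands at row 3
Move 6: O drops in col 3, lands at row 3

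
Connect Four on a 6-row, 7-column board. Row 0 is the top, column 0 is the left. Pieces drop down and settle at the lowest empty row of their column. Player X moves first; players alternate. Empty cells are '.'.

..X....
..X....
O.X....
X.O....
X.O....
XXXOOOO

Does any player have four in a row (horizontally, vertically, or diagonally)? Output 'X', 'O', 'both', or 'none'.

O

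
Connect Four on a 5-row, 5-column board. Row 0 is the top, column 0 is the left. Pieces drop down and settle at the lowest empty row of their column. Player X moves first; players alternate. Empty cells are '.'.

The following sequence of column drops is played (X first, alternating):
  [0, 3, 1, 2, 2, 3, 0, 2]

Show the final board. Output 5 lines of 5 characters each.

Move 1: X drops in col 0, lands at row 4
Move 2: O drops in col 3, lands at row 4
Move 3: X drops in col 1, lands at row 4
Move 4: O drops in col 2, lands at row 4
Move 5: X drops in col 2, lands at row 3
Move 6: O drops in col 3, lands at row 3
Move 7: X drops in col 0, lands at row 3
Move 8: O drops in col 2, lands at row 2

Answer: .....
.....
..O..
X.XO.
XXOO.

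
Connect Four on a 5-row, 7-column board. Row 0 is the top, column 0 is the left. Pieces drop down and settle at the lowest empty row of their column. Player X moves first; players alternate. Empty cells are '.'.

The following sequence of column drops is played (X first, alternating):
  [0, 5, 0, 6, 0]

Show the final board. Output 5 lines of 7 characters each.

Move 1: X drops in col 0, lands at row 4
Move 2: O drops in col 5, lands at row 4
Move 3: X drops in col 0, lands at row 3
Move 4: O drops in col 6, lands at row 4
Move 5: X drops in col 0, lands at row 2

Answer: .......
.......
X......
X......
X....OO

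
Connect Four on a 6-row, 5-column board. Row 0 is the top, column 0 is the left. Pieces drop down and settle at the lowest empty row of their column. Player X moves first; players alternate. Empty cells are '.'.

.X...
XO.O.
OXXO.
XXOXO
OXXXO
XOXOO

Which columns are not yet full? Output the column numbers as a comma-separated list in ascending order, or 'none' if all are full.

col 0: top cell = '.' → open
col 1: top cell = 'X' → FULL
col 2: top cell = '.' → open
col 3: top cell = '.' → open
col 4: top cell = '.' → open

Answer: 0,2,3,4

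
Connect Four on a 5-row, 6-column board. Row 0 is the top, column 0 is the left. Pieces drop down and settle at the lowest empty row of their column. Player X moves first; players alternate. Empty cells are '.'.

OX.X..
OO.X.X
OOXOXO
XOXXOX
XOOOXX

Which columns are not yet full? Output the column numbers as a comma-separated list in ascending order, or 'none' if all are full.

Answer: 2,4,5

Derivation:
col 0: top cell = 'O' → FULL
col 1: top cell = 'X' → FULL
col 2: top cell = '.' → open
col 3: top cell = 'X' → FULL
col 4: top cell = '.' → open
col 5: top cell = '.' → open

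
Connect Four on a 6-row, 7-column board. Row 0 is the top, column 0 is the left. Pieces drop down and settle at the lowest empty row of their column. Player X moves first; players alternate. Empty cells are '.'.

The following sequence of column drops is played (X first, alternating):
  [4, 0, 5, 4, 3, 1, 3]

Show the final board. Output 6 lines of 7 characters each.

Move 1: X drops in col 4, lands at row 5
Move 2: O drops in col 0, lands at row 5
Move 3: X drops in col 5, lands at row 5
Move 4: O drops in col 4, lands at row 4
Move 5: X drops in col 3, lands at row 5
Move 6: O drops in col 1, lands at row 5
Move 7: X drops in col 3, lands at row 4

Answer: .......
.......
.......
.......
...XO..
OO.XXX.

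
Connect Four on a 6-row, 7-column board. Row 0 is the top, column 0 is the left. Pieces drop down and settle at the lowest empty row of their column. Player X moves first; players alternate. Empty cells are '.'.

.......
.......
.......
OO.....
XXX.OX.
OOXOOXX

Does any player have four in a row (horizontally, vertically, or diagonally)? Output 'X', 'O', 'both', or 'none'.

none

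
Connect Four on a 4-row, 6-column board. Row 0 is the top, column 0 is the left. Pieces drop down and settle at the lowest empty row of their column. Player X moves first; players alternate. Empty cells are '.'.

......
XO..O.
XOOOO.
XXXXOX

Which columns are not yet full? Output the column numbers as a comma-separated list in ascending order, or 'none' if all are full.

Answer: 0,1,2,3,4,5

Derivation:
col 0: top cell = '.' → open
col 1: top cell = '.' → open
col 2: top cell = '.' → open
col 3: top cell = '.' → open
col 4: top cell = '.' → open
col 5: top cell = '.' → open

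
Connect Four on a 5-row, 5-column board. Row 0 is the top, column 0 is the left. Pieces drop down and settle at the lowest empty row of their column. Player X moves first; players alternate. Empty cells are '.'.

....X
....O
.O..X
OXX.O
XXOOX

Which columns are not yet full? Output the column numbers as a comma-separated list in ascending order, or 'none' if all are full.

col 0: top cell = '.' → open
col 1: top cell = '.' → open
col 2: top cell = '.' → open
col 3: top cell = '.' → open
col 4: top cell = 'X' → FULL

Answer: 0,1,2,3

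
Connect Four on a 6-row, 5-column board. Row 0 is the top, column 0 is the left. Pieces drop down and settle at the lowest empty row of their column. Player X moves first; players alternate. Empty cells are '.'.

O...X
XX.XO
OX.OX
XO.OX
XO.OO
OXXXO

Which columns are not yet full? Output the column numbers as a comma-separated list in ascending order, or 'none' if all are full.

Answer: 1,2,3

Derivation:
col 0: top cell = 'O' → FULL
col 1: top cell = '.' → open
col 2: top cell = '.' → open
col 3: top cell = '.' → open
col 4: top cell = 'X' → FULL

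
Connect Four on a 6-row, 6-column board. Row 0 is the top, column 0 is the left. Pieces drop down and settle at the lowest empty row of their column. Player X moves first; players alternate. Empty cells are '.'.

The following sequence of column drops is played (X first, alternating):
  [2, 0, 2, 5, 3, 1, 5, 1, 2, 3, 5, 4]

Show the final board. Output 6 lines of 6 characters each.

Move 1: X drops in col 2, lands at row 5
Move 2: O drops in col 0, lands at row 5
Move 3: X drops in col 2, lands at row 4
Move 4: O drops in col 5, lands at row 5
Move 5: X drops in col 3, lands at row 5
Move 6: O drops in col 1, lands at row 5
Move 7: X drops in col 5, lands at row 4
Move 8: O drops in col 1, lands at row 4
Move 9: X drops in col 2, lands at row 3
Move 10: O drops in col 3, lands at row 4
Move 11: X drops in col 5, lands at row 3
Move 12: O drops in col 4, lands at row 5

Answer: ......
......
......
..X..X
.OXO.X
OOXXOO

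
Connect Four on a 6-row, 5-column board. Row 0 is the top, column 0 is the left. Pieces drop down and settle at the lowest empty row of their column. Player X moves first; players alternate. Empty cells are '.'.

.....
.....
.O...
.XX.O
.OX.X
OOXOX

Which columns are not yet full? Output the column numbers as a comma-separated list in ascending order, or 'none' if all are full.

Answer: 0,1,2,3,4

Derivation:
col 0: top cell = '.' → open
col 1: top cell = '.' → open
col 2: top cell = '.' → open
col 3: top cell = '.' → open
col 4: top cell = '.' → open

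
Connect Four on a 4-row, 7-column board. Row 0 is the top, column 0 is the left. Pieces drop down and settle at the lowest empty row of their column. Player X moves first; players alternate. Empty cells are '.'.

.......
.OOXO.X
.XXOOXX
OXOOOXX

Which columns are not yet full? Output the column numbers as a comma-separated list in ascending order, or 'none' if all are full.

Answer: 0,1,2,3,4,5,6

Derivation:
col 0: top cell = '.' → open
col 1: top cell = '.' → open
col 2: top cell = '.' → open
col 3: top cell = '.' → open
col 4: top cell = '.' → open
col 5: top cell = '.' → open
col 6: top cell = '.' → open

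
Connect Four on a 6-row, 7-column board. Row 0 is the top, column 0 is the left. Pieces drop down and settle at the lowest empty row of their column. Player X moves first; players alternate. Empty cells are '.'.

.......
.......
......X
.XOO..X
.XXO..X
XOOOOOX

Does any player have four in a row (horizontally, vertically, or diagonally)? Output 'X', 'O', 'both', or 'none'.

both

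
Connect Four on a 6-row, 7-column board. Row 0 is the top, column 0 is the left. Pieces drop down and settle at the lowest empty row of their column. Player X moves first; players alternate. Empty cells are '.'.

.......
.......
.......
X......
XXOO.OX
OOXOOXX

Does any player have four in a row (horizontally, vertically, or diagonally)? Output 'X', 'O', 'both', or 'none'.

none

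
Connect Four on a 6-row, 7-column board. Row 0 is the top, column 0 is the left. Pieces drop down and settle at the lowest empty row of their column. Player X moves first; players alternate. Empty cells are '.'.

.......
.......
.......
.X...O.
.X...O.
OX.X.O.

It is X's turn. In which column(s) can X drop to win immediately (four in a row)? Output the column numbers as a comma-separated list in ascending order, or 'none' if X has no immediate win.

col 0: drop X → no win
col 1: drop X → WIN!
col 2: drop X → no win
col 3: drop X → no win
col 4: drop X → no win
col 5: drop X → no win
col 6: drop X → no win

Answer: 1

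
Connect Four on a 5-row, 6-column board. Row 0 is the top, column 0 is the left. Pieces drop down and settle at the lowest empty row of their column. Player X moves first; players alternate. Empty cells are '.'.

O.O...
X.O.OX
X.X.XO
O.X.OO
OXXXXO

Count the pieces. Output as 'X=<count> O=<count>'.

X=10 O=10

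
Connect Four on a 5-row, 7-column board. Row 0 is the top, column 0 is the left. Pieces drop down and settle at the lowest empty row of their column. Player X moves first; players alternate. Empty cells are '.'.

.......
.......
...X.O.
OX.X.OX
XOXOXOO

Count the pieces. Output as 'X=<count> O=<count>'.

X=7 O=7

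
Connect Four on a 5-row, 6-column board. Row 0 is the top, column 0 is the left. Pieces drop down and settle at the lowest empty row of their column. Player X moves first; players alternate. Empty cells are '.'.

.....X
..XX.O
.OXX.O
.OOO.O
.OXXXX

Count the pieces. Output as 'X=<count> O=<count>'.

X=9 O=8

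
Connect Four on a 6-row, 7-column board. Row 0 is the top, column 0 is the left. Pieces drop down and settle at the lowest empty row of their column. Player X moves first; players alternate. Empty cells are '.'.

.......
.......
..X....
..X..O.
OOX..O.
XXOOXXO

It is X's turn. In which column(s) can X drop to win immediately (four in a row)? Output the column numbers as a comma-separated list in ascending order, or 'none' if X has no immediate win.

col 0: drop X → no win
col 1: drop X → no win
col 2: drop X → WIN!
col 3: drop X → no win
col 4: drop X → no win
col 5: drop X → no win
col 6: drop X → no win

Answer: 2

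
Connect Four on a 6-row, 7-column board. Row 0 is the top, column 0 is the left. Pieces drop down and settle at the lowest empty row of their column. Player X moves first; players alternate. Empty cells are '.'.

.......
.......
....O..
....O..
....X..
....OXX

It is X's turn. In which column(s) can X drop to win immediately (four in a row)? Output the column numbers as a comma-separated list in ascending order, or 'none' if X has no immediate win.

col 0: drop X → no win
col 1: drop X → no win
col 2: drop X → no win
col 3: drop X → no win
col 4: drop X → no win
col 5: drop X → no win
col 6: drop X → no win

Answer: none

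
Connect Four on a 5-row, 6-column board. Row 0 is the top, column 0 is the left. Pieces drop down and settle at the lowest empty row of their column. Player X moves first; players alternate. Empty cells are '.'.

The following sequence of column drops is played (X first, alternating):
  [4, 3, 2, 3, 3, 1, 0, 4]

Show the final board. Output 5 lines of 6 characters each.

Answer: ......
......
...X..
...OO.
XOXOX.

Derivation:
Move 1: X drops in col 4, lands at row 4
Move 2: O drops in col 3, lands at row 4
Move 3: X drops in col 2, lands at row 4
Move 4: O drops in col 3, lands at row 3
Move 5: X drops in col 3, lands at row 2
Move 6: O drops in col 1, lands at row 4
Move 7: X drops in col 0, lands at row 4
Move 8: O drops in col 4, lands at row 3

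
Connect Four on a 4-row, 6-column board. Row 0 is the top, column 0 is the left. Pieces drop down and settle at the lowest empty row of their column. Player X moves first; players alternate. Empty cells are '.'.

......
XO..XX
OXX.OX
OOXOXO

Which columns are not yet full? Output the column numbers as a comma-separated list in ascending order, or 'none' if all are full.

Answer: 0,1,2,3,4,5

Derivation:
col 0: top cell = '.' → open
col 1: top cell = '.' → open
col 2: top cell = '.' → open
col 3: top cell = '.' → open
col 4: top cell = '.' → open
col 5: top cell = '.' → open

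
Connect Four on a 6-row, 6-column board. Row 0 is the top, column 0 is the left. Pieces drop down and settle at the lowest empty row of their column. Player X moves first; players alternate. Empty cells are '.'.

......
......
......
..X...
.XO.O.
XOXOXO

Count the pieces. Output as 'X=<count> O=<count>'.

X=5 O=5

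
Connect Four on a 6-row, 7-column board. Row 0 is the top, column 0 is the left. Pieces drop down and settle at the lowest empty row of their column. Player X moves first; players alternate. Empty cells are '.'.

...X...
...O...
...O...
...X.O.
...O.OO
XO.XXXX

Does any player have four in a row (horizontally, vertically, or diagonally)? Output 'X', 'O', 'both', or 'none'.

X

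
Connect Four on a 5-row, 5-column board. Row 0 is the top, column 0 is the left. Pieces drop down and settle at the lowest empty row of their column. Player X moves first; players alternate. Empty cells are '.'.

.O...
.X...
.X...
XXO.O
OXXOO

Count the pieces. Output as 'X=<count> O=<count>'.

X=6 O=6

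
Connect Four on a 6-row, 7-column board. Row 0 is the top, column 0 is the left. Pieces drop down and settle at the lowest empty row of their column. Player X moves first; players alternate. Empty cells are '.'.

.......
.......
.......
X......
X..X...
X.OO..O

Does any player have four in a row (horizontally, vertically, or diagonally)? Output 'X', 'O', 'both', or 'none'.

none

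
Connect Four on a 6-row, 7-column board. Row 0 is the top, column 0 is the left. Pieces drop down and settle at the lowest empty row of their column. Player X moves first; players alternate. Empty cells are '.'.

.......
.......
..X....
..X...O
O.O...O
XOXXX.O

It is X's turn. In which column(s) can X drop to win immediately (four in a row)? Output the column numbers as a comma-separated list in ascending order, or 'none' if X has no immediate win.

col 0: drop X → no win
col 1: drop X → no win
col 2: drop X → no win
col 3: drop X → no win
col 4: drop X → no win
col 5: drop X → WIN!
col 6: drop X → no win

Answer: 5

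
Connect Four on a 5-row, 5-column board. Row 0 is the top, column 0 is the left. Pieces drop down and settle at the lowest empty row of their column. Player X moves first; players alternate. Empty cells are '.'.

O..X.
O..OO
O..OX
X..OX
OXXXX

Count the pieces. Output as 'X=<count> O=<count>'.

X=8 O=8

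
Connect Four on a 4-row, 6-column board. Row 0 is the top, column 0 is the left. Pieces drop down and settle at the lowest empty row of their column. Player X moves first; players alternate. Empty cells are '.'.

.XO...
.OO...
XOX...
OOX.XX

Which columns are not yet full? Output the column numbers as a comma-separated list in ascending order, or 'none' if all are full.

Answer: 0,3,4,5

Derivation:
col 0: top cell = '.' → open
col 1: top cell = 'X' → FULL
col 2: top cell = 'O' → FULL
col 3: top cell = '.' → open
col 4: top cell = '.' → open
col 5: top cell = '.' → open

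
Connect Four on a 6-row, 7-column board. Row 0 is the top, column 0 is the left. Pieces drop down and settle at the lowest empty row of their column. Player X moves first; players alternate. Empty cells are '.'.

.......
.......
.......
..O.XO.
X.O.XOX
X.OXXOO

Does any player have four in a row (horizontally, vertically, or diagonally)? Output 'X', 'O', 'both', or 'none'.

none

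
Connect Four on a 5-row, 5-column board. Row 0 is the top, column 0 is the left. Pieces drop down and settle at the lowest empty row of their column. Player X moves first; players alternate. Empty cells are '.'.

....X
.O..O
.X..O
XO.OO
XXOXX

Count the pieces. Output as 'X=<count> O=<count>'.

X=7 O=7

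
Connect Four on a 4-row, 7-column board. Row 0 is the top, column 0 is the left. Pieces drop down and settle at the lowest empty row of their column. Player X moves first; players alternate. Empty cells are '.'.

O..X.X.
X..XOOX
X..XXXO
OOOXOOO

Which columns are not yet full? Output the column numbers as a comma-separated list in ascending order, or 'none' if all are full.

col 0: top cell = 'O' → FULL
col 1: top cell = '.' → open
col 2: top cell = '.' → open
col 3: top cell = 'X' → FULL
col 4: top cell = '.' → open
col 5: top cell = 'X' → FULL
col 6: top cell = '.' → open

Answer: 1,2,4,6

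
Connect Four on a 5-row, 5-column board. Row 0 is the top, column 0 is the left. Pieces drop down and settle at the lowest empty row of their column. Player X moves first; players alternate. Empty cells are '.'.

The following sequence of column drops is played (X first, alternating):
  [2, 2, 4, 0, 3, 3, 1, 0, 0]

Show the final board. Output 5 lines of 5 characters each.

Move 1: X drops in col 2, lands at row 4
Move 2: O drops in col 2, lands at row 3
Move 3: X drops in col 4, lands at row 4
Move 4: O drops in col 0, lands at row 4
Move 5: X drops in col 3, lands at row 4
Move 6: O drops in col 3, lands at row 3
Move 7: X drops in col 1, lands at row 4
Move 8: O drops in col 0, lands at row 3
Move 9: X drops in col 0, lands at row 2

Answer: .....
.....
X....
O.OO.
OXXXX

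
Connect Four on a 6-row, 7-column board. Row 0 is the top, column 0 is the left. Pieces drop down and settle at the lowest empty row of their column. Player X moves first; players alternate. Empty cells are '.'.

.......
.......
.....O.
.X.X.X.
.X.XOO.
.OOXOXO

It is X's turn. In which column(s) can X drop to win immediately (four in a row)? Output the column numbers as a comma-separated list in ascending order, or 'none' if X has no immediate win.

col 0: drop X → no win
col 1: drop X → no win
col 2: drop X → no win
col 3: drop X → WIN!
col 4: drop X → no win
col 5: drop X → no win
col 6: drop X → no win

Answer: 3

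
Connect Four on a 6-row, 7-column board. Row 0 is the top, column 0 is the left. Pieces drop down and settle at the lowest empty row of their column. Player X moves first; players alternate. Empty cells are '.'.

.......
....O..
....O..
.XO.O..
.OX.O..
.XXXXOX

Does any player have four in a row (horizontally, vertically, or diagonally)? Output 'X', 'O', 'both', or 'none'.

both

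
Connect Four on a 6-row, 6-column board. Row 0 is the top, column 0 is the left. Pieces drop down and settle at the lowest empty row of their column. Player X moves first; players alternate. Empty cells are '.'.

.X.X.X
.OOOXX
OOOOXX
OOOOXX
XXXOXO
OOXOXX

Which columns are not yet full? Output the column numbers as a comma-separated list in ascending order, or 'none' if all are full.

Answer: 0,2,4

Derivation:
col 0: top cell = '.' → open
col 1: top cell = 'X' → FULL
col 2: top cell = '.' → open
col 3: top cell = 'X' → FULL
col 4: top cell = '.' → open
col 5: top cell = 'X' → FULL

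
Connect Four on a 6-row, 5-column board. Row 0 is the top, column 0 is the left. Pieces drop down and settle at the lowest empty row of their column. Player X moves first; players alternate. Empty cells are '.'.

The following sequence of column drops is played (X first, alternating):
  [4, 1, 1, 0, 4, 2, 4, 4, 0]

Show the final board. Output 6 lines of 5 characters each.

Answer: .....
.....
....O
....X
XX..X
OOO.X

Derivation:
Move 1: X drops in col 4, lands at row 5
Move 2: O drops in col 1, lands at row 5
Move 3: X drops in col 1, lands at row 4
Move 4: O drops in col 0, lands at row 5
Move 5: X drops in col 4, lands at row 4
Move 6: O drops in col 2, lands at row 5
Move 7: X drops in col 4, lands at row 3
Move 8: O drops in col 4, lands at row 2
Move 9: X drops in col 0, lands at row 4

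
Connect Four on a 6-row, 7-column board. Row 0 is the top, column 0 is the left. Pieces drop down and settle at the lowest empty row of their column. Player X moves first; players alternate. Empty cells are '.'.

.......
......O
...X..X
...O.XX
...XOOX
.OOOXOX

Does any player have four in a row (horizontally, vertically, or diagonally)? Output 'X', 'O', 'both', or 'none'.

X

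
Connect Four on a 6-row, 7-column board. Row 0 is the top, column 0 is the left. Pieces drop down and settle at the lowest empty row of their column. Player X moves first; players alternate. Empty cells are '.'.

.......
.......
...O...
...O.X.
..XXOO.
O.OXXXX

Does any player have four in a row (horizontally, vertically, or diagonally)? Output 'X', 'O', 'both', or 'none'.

X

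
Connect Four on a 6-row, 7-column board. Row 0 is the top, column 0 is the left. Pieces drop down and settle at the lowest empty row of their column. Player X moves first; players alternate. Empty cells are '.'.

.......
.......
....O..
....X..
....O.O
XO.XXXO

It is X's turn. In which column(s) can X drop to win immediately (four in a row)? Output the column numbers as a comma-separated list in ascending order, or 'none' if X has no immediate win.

col 0: drop X → no win
col 1: drop X → no win
col 2: drop X → WIN!
col 3: drop X → no win
col 4: drop X → no win
col 5: drop X → no win
col 6: drop X → no win

Answer: 2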